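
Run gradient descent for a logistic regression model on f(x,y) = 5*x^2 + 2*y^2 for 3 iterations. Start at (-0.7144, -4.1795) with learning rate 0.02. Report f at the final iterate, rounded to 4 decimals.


Gradient descent on f(x,y) = 5*x^2 + 2*y^2.
Starting point: (-0.7144, -4.1795), alpha = 0.02
Step 1: grad_x = 2*5*-0.7144 = -7.144, grad_y = 2*2*-4.1795 = -16.718
  x_1 = -0.7144 - 0.02*-7.144 = -0.5715
  y_1 = -4.1795 - 0.02*-16.718 = -3.8451
Step 2: grad_x = 2*5*-0.5715 = -5.7152, grad_y = 2*2*-3.8451 = -15.3806
  x_2 = -0.5715 - 0.02*-5.7152 = -0.4572
  y_2 = -3.8451 - 0.02*-15.3806 = -3.5375
Step 3: grad_x = 2*5*-0.4572 = -4.5722, grad_y = 2*2*-3.5375 = -14.1501
  x_3 = -0.4572 - 0.02*-4.5722 = -0.3658
  y_3 = -3.5375 - 0.02*-14.1501 = -3.2545
f(-0.3658, -3.2545) = 5*(-0.3658)^2 + 2*(-3.2545)^2 = 21.8528


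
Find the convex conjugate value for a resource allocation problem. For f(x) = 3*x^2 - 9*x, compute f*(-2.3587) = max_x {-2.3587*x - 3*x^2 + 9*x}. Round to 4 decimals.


f*(y) = sup_x {y*x - a*x^2 - b*x} = sup_x {(y-b)*x - a*x^2}
FOC: (y - b) - 2a*x = 0 => x* = (y - b)/(2a)
x* = (-2.3587 + 9)/(2*3) = 1.1069
f*(-2.3587) = (y-b)^2/(4a) = (-2.3587 + 9)^2/(4*3)
= 44.1069/12 = 3.6756


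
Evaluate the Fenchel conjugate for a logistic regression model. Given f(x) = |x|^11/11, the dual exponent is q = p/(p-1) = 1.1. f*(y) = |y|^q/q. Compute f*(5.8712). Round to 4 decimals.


The conjugate exponent q satisfies 1/p + 1/q = 1.
p = 11, so q = 11/(11 - 1) = 1.1
|y|^q = 5.8712^1.1 = 7.0081
f*(5.8712) = 7.0081 / 1.1 = 6.371


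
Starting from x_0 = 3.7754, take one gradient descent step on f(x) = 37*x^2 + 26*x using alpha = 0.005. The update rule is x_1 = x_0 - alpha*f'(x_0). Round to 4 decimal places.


We compute the gradient at x_0 and apply the update.
f'(x) = 74*x + 26
f'(3.7754) = 74*3.7754 + 26 = 305.3796
x_1 = 3.7754 - 0.005*305.3796 = 2.2485


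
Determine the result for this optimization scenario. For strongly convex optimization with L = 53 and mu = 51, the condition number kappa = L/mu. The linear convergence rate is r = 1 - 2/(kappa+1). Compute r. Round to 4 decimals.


Step 1: Compute the condition number.
kappa = L/mu = 53/51 = 1.0392
Step 2: Compute the convergence rate.
r = 1 - 2/(kappa + 1) = 1 - 2*mu/(L + mu) = (L - mu)/(L + mu) = 2/104 = 0.0192


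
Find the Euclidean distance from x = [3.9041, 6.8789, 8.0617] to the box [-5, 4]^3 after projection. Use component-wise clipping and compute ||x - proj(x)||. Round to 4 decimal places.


Project each component onto [-5, 4].
clip(3.9041) = 3.9041, clip(6.8789) = 4.0, clip(8.0617) = 4.0
Projection = [3.9041, 4.0, 4.0]
Squared diffs: [0.0, 8.2881, 16.4974]
Distance = sqrt(24.7855) = 4.9785


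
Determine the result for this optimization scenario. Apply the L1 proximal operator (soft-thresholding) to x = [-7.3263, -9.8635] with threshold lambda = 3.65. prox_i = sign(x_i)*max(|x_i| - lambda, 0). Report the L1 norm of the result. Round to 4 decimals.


Soft-thresholding with lambda = 3.65:
prox(-7.3263) = sign(-7.3263)*max(|-7.3263| - 3.65, 0) = -3.6763
prox(-9.8635) = sign(-9.8635)*max(|-9.8635| - 3.65, 0) = -6.2135
prox(x) = [-3.6763, -6.2135]
||prox(x)||_1 = 3.6763 + 6.2135 = 9.8898


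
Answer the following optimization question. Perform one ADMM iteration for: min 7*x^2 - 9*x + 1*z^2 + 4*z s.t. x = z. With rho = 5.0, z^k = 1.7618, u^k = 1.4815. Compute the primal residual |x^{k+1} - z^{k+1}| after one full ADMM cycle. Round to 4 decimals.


ADMM iteration with rho = 5.0, z^k = 1.7618, u^k = 1.4815
Step 1: x-update.
Minimize 7*x^2 - 9*x + (5.0/2)*(x - 1.7618 + 1.4815)^2
FOC: (2*7 + 5.0)*x = 9 + 5.0*(1.7618 - 1.4815)
x^{k+1} = 0.5474
Step 2: z-update.
Minimize 1*z^2 + 4*z + (5.0/2)*(0.5474 - z + 1.4815)^2
FOC: (2*1 + 5.0)*z = -4 + 5.0*(0.5474 + 1.4815)
z^{k+1} = 0.8778
Step 3: u-update.
u^{k+1} = 1.4815 + 0.5474 - 0.8778 = 1.1511
Step 4: Primal residual = |0.5474 - 0.8778| = 0.3304


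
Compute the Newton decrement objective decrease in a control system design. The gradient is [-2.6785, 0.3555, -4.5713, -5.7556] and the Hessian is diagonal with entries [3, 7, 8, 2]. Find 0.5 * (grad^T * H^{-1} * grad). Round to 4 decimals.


Step 1: H is diagonal, so H^(-1) * g = [-0.8928, 0.0508, -0.5714, -2.8778].
Step 2: g^T H^(-1) g = sum_i g_i^2 / H_ii
  = (-2.6785)^2/3 + (0.3555)^2/7 + (-4.5713)^2/8 + (-5.7556)^2/2
  = 2.3915 + 0.0181 + 2.6121 + 16.5635 = 21.5851
Step 3: Objective decrease = 0.5 * g^T H^(-1) g = 10.7925


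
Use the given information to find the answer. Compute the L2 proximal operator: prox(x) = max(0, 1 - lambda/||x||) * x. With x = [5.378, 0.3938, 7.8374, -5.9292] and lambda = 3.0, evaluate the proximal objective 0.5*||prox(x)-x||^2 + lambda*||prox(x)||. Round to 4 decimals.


Step 1: Compute ||x||.
||x|| = 11.2097
Step 2: Compute scaling factor.
scale = max(0, 1 - 3.0/11.2097) = 0.7324
Step 3: prox(x) = [3.9387, 0.2884, 5.7399, -4.3424]
||prox(x)|| = 8.2097
Step 4: Proximal objective.
0.5*||prox-x||^2 = 4.5
lambda*||prox|| = 24.6291
Total = 29.1292


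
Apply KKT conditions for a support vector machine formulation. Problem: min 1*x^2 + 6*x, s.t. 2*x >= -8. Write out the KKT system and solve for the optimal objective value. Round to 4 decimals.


Step 1: Try lambda = 0 (constraint inactive).
Stationarity: 2*1*x + 6 = 0
x* = -6/(2*1) = -3.0
Check constraint: 2*-3.0 = -6.0 >= -8 -- satisfied.
Step 2: Compute optimal value.
f(x*) = 1*(-3.0)^2 + 6*(-3.0) = -9.0


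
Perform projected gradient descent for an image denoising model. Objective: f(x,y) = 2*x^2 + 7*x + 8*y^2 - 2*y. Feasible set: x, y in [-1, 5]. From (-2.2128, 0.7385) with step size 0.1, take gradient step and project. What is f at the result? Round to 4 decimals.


Step 1: Compute gradient at (-2.2128, 0.7385).
grad_x = 2*2*-2.2128 + 7 = -1.8512
grad_y = 2*8*0.7385 - 2 = 9.816
Step 2: Gradient step.
x_raw = -2.2128 - 0.1*-1.8512 = -2.0277
y_raw = 0.7385 - 0.1*9.816 = -0.2431
Step 3: Project onto [-1, 5].
x_proj = clip(-2.0277) = -1.0
y_proj = clip(-0.2431) = -0.2431
Step 4: Evaluate f.
f(-1.0, -0.2431) = -4.041


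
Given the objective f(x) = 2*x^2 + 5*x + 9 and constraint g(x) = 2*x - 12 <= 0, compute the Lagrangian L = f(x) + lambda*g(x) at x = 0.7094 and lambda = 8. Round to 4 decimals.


Step 1: Evaluate f(x).
f(0.7094) = 2*0.7094^2 + 5*0.7094 + 9 = 13.5535
Step 2: Evaluate g(x).
g(0.7094) = 2*0.7094 - 12 = -10.5812
Step 3: Compute Lagrangian.
L = 13.5535 + 8*-10.5812 = -71.0961


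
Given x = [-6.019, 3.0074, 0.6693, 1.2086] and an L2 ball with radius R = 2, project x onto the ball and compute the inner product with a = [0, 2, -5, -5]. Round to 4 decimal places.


Step 1: Compute ||x|| (intermediates to 6 decimals).
||x|| = sqrt((-6.019)^2 + 3.0074^2 + 0.6693^2 + 1.2086^2) = 6.868879
Step 2: Project.
Since ||x|| > R, scale = R/||x|| = 2/6.868879 = 0.291168, proj(x) = scale * x
proj(x) = [-1.75254, 0.875659, 0.194879, 0.351906]
Step 3: Dot product.
a^T * proj(x) = 0*(-1.75254) + 2*0.875659 - 5*0.194879 - 5*0.351906 = -0.9826


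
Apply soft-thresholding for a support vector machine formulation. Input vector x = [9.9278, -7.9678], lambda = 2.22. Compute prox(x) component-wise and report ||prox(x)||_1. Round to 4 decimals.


Soft-thresholding with lambda = 2.22:
prox(9.9278) = sign(9.9278)*max(|9.9278| - 2.22, 0) = 7.7078
prox(-7.9678) = sign(-7.9678)*max(|-7.9678| - 2.22, 0) = -5.7478
prox(x) = [7.7078, -5.7478]
||prox(x)||_1 = 7.7078 + 5.7478 = 13.4556


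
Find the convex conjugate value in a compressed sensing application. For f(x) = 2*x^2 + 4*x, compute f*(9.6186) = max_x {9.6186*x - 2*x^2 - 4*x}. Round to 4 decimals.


f*(y) = sup_x {y*x - a*x^2 - b*x} = sup_x {(y-b)*x - a*x^2}
FOC: (y - b) - 2a*x = 0 => x* = (y - b)/(2a)
x* = (9.6186 - 4)/(2*2) = 1.4047
f*(9.6186) = (y-b)^2/(4a) = (9.6186 - 4)^2/(4*2)
= 31.5687/8 = 3.9461


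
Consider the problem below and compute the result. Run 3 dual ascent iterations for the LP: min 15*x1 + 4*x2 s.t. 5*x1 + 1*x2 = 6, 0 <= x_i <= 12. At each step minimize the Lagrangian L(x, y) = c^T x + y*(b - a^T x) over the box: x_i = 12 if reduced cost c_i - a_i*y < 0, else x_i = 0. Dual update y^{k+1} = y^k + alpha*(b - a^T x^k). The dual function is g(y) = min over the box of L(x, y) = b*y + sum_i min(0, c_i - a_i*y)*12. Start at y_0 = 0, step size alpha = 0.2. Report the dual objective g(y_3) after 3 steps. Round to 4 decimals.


Dual ascent for LP: min 15*x1 + 4*x2, 5*x1 + 1*x2 = 6, 0 <= x_i <= 12
Step 1: y^k = 0.0, reduced costs: (15.0, 4.0)
  x^k = (0.0, 0.0), subgradient = b - a^T x = 6.0
  y^{k+1} = 0.0 + 0.2*6.0 = 1.2
Step 2: y^k = 1.2, reduced costs: (9.0, 2.8)
  x^k = (0.0, 0.0), subgradient = b - a^T x = 6.0
  y^{k+1} = 1.2 + 0.2*6.0 = 2.4
Step 3: y^k = 2.4, reduced costs: (3.0, 1.6)
  x^k = (0.0, 0.0), subgradient = b - a^T x = 6.0
  y^{k+1} = 2.4 + 0.2*6.0 = 3.6
Dual objective at y_3 = 3.6: reduced costs (-3.0, 0.4), box minimizer x = (12.0, 0.0)
g(y_3) = b*y + (c1 - a1*y)*x1 + (c2 - a2*y)*x2 = 6*3.6 + (-3.0)*12.0 + 0.4*0.0 = 21.6 - 36.0 + 0.0 = -14.4


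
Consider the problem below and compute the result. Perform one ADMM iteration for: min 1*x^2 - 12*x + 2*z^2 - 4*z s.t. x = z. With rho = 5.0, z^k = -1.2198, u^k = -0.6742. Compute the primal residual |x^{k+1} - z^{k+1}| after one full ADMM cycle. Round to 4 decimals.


ADMM iteration with rho = 5.0, z^k = -1.2198, u^k = -0.6742
Step 1: x-update.
Minimize 1*x^2 - 12*x + (5.0/2)*(x + 1.2198 - 0.6742)^2
FOC: (2*1 + 5.0)*x = 12 + 5.0*(-1.2198 + 0.6742)
x^{k+1} = 1.3246
Step 2: z-update.
Minimize 2*z^2 - 4*z + (5.0/2)*(1.3246 - z - 0.6742)^2
FOC: (2*2 + 5.0)*z = 4 + 5.0*(1.3246 - 0.6742)
z^{k+1} = 0.8058
Step 3: u-update.
u^{k+1} = -0.6742 + 1.3246 - 0.8058 = -0.1554
Step 4: Primal residual = |1.3246 - 0.8058| = 0.5188


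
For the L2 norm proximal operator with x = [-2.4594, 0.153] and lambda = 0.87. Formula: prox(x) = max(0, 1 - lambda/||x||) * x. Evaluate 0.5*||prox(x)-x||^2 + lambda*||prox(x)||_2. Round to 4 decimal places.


Step 1: Compute ||x||.
||x|| = 2.4642
Step 2: Compute scaling factor.
scale = max(0, 1 - 0.87/2.4642) = 0.6469
Step 3: prox(x) = [-1.5911, 0.099]
||prox(x)|| = 1.5942
Step 4: Proximal objective.
0.5*||prox-x||^2 = 0.3785
lambda*||prox|| = 1.387
Total = 1.7654


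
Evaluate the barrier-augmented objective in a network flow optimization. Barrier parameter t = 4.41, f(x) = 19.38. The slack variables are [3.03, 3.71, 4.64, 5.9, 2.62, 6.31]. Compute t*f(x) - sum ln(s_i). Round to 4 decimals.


Step 1: Compute log-barrier.
ln values: [1.1086, 1.311, 1.5347, 1.775, 0.9632, 1.8421]
phi = -(1.1086 + 1.311 + 1.5347 + 1.775 + 0.9632 + 1.8421) = -8.5346
Step 2: Compute augmented objective.
t*f(x) = 4.41*19.38 = 85.4658
Total = 85.4658 - 8.5346 = 76.9312


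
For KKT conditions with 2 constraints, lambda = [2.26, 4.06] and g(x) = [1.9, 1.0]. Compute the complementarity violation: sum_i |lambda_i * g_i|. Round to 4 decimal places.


KKT complementary slackness check:
lambda_1 * g_1 = 2.26 * 1.9 = 4.294
lambda_2 * g_2 = 4.06 * 1.0 = 4.06
Total violation = 4.294 + 4.06 = 8.354


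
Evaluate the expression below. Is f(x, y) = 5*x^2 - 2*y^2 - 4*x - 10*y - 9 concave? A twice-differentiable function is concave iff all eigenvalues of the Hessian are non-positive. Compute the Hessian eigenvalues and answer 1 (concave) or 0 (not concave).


The Hessian of f(x,y) = 5*x^2 - 2*y^2 - 4*x - 10*y - 9 is:
H = [[10, 0], [0, -4]]
Trace = 10 - 4 = 6
Determinant = 10*-4 - (0)^2 = -40
Discriminant = (6)^2 - 4*-40 = 196.0
Eigenvalues: lambda_1 = -4.0, lambda_2 = 10.0
The function is not concave.

0


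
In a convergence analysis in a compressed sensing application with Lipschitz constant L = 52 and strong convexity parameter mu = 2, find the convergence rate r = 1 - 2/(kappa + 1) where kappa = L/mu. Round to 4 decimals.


Step 1: Compute the condition number.
kappa = L/mu = 52/2 = 26.0
Step 2: Compute the convergence rate.
r = 1 - 2/(kappa + 1) = 1 - 2*mu/(L + mu) = (L - mu)/(L + mu) = 50/54 = 0.9259


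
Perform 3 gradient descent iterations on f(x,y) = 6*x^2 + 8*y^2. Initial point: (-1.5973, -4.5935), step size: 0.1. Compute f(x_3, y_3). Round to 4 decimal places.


Gradient descent on f(x,y) = 6*x^2 + 8*y^2.
Starting point: (-1.5973, -4.5935), alpha = 0.1
Step 1: grad_x = 2*6*-1.5973 = -19.1676, grad_y = 2*8*-4.5935 = -73.496
  x_1 = -1.5973 - 0.1*-19.1676 = 0.3195
  y_1 = -4.5935 - 0.1*-73.496 = 2.7561
Step 2: grad_x = 2*6*0.3195 = 3.8335, grad_y = 2*8*2.7561 = 44.0976
  x_2 = 0.3195 - 0.1*3.8335 = -0.0639
  y_2 = 2.7561 - 0.1*44.0976 = -1.6537
Step 3: grad_x = 2*6*-0.0639 = -0.7667, grad_y = 2*8*-1.6537 = -26.4586
  x_3 = -0.0639 - 0.1*-0.7667 = 0.0128
  y_3 = -1.6537 - 0.1*-26.4586 = 0.9922
f(0.0128, 0.9922) = 6*0.0128^2 + 8*0.9922^2 = 7.8766


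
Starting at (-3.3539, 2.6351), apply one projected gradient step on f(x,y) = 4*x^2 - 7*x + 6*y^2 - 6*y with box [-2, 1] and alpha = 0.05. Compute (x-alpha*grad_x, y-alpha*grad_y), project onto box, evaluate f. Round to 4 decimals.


Step 1: Compute gradient at (-3.3539, 2.6351).
grad_x = 2*4*-3.3539 - 7 = -33.8312
grad_y = 2*6*2.6351 - 6 = 25.6212
Step 2: Gradient step.
x_raw = -3.3539 - 0.05*-33.8312 = -1.6623
y_raw = 2.6351 - 0.05*25.6212 = 1.354
Step 3: Project onto [-2, 1].
x_proj = clip(-1.6623) = -1.6623
y_proj = clip(1.354) = 1.0
Step 4: Evaluate f.
f(-1.6623, 1.0) = 22.6899


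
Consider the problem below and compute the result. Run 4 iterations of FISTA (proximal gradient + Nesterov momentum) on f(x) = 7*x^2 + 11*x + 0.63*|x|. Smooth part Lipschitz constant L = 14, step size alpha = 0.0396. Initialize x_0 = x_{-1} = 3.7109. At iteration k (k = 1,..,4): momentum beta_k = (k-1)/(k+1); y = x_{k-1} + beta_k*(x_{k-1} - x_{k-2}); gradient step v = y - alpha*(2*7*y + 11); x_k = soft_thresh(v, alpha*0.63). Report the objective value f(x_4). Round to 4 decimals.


FISTA on f(x) = 7*x^2 + 11*x + 0.63*|x|
L = 14, alpha = 0.0396
Iteration 1: beta = 0.0, y = 3.7109 + 0.0*(3.7109 - 3.7109) = 3.7109
  grad(y) = 62.9526, v = y - alpha*grad = 1.218
  prox(v) = soft_thresh(1.218, 0.0249) = 1.193
Iteration 2: beta = 0.3333, y = 1.193 + 0.3333*(1.193 - 3.7109) = 0.3537
  grad(y) = 15.9523, v = y - alpha*grad = -0.278
  prox(v) = soft_thresh(-0.278, 0.0249) = -0.253
Iteration 3: beta = 0.5, y = -0.253 + 0.5*(-0.253 - 1.193) = -0.9761
  grad(y) = -2.6647, v = y - alpha*grad = -0.8705
  prox(v) = soft_thresh(-0.8705, 0.0249) = -0.8456
Iteration 4: beta = 0.6, y = -0.8456 + 0.6*(-0.8456 + 0.253) = -1.2011
  grad(y) = -5.8156, v = y - alpha*grad = -0.9708
  prox(v) = soft_thresh(-0.9708, 0.0249) = -0.9459
f(x_4) = 7*(-0.9459)^2 + 11*(-0.9459) + 0.63*|-0.9459| = -3.546


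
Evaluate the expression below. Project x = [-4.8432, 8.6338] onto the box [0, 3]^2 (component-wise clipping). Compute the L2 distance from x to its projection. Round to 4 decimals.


Project each component onto [0, 3].
clip(-4.8432) = 0.0, clip(8.6338) = 3.0
Projection = [0.0, 3.0]
Squared diffs: [23.4566, 31.7397]
Distance = sqrt(55.1963) = 7.4294


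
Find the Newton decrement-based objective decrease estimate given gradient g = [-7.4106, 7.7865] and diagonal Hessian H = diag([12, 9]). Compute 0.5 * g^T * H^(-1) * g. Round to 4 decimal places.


Step 1: H is diagonal, so H^(-1) * g = [-0.6176, 0.8652].
Step 2: g^T H^(-1) g = sum_i g_i^2 / H_ii
  = (-7.4106)^2/12 + (7.7865)^2/9
  = 4.5764 + 6.7366 = 11.313
Step 3: Objective decrease = 0.5 * g^T H^(-1) g = 5.6565


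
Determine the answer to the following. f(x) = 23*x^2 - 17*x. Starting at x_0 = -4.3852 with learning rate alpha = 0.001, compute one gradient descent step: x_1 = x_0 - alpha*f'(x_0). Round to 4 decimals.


We compute the gradient at x_0 and apply the update.
f'(x) = 46*x - 17
f'(-4.3852) = 46*-4.3852 - 17 = -218.7192
x_1 = -4.3852 - 0.001*-218.7192 = -4.1665


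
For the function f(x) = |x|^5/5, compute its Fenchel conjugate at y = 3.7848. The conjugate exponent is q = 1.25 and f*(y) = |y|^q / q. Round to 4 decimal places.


The conjugate exponent q satisfies 1/p + 1/q = 1.
p = 5, so q = 5/(5 - 1) = 1.25
|y|^q = 3.7848^1.25 = 5.279
f*(3.7848) = 5.279 / 1.25 = 4.2232


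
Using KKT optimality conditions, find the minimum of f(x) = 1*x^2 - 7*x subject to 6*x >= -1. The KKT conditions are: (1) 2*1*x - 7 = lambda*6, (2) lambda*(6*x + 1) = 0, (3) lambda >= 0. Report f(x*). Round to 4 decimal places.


Step 1: Try lambda = 0 (constraint inactive).
Stationarity: 2*1*x - 7 = 0
x* = 7/(2*1) = 3.5
Check constraint: 6*3.5 = 21.0 >= -1 -- satisfied.
Step 2: Compute optimal value.
f(x*) = 1*3.5^2 - 7*3.5 = -12.25


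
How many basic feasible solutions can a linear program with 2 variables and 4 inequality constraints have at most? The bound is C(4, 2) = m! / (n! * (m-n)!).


Each vertex corresponds to some choice of n active constraints out of m, so the number of vertices is at most C(m, n) = m! / (n!(m-n)!).
m = 4, n = 2
Numerator: 4 * 3
Denominator: 2! = 2
C(4, 2) = 6


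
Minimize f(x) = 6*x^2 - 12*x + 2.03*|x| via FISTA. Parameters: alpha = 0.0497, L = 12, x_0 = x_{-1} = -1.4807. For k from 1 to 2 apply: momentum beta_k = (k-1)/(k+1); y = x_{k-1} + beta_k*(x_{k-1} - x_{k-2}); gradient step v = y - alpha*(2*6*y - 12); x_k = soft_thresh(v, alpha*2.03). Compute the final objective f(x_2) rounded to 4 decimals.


FISTA on f(x) = 6*x^2 - 12*x + 2.03*|x|
L = 12, alpha = 0.0497
Iteration 1: beta = 0.0, y = -1.4807 + 0.0*(-1.4807 + 1.4807) = -1.4807
  grad(y) = -29.7684, v = y - alpha*grad = -0.0012
  prox(v) = soft_thresh(-0.0012, 0.1009) = 0.0
Iteration 2: beta = 0.3333, y = 0.0 + 0.3333*(0.0 + 1.4807) = 0.4936
  grad(y) = -6.0772, v = y - alpha*grad = 0.7956
  prox(v) = soft_thresh(0.7956, 0.1009) = 0.6947
f(x_2) = 6*0.6947^2 - 12*0.6947 + 2.03*|0.6947| = -4.0305


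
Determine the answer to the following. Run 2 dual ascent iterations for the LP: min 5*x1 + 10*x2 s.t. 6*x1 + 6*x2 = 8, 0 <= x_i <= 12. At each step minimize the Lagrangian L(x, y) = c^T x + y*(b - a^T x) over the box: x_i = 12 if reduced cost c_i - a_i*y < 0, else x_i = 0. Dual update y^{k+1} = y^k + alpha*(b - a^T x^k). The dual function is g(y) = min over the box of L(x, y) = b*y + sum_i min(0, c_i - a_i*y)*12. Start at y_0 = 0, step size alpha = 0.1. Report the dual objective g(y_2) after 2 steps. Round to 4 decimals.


Dual ascent for LP: min 5*x1 + 10*x2, 6*x1 + 6*x2 = 8, 0 <= x_i <= 12
Step 1: y^k = 0.0, reduced costs: (5.0, 10.0)
  x^k = (0.0, 0.0), subgradient = b - a^T x = 8.0
  y^{k+1} = 0.0 + 0.1*8.0 = 0.8
Step 2: y^k = 0.8, reduced costs: (0.2, 5.2)
  x^k = (0.0, 0.0), subgradient = b - a^T x = 8.0
  y^{k+1} = 0.8 + 0.1*8.0 = 1.6
Dual objective at y_2 = 1.6: reduced costs (-4.6, 0.4), box minimizer x = (12.0, 0.0)
g(y_2) = b*y + (c1 - a1*y)*x1 + (c2 - a2*y)*x2 = 8*1.6 + (-4.6)*12.0 + 0.4*0.0 = 12.8 - 55.2 + 0.0 = -42.4


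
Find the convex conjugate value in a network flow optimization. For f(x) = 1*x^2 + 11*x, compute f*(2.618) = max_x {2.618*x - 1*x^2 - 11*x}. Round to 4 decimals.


f*(y) = sup_x {y*x - a*x^2 - b*x} = sup_x {(y-b)*x - a*x^2}
FOC: (y - b) - 2a*x = 0 => x* = (y - b)/(2a)
x* = (2.618 - 11)/(2*1) = -4.191
f*(2.618) = (y-b)^2/(4a) = (2.618 - 11)^2/(4*1)
= 70.2579/4 = 17.5645


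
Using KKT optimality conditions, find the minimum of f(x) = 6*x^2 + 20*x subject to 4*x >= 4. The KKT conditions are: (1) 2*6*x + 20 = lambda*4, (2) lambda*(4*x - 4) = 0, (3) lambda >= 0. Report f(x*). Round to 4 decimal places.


Step 1: Try lambda = 0 (constraint inactive).
x_unc = -20/(2*6) = -1.6667
Check: 4*-1.6667 = -6.6668 < 4 -- violated!
Step 2: Constraint must be active: 4*x = 4
x* = 4/4 = 1.0
lambda = (2*6*1.0 + 20)/4 = 8.0
Step 3: Compute optimal value.
f(x*) = 6*1.0^2 + 20*1.0 = 26.0


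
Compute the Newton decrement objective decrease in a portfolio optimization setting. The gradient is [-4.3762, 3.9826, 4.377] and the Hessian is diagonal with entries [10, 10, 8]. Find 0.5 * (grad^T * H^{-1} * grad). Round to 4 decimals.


Step 1: H is diagonal, so H^(-1) * g = [-0.4376, 0.3983, 0.5471].
Step 2: g^T H^(-1) g = sum_i g_i^2 / H_ii
  = (-4.3762)^2/10 + (3.9826)^2/10 + (4.377)^2/8
  = 1.9151 + 1.5861 + 2.3948 = 5.896
Step 3: Objective decrease = 0.5 * g^T H^(-1) g = 2.948


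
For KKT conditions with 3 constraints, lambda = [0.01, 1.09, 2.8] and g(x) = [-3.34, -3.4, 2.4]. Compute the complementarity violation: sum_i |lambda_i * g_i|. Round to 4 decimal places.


KKT complementary slackness check:
lambda_1 * g_1 = 0.01 * -3.34 = -0.0334
lambda_2 * g_2 = 1.09 * -3.4 = -3.706
lambda_3 * g_3 = 2.8 * 2.4 = 6.72
Total violation = 0.0334 + 3.706 + 6.72 = 10.4594


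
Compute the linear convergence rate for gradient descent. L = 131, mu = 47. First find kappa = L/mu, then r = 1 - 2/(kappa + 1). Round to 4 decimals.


Step 1: Compute the condition number.
kappa = L/mu = 131/47 = 2.7872
Step 2: Compute the convergence rate.
r = 1 - 2/(kappa + 1) = 1 - 2*mu/(L + mu) = (L - mu)/(L + mu) = 84/178 = 0.4719


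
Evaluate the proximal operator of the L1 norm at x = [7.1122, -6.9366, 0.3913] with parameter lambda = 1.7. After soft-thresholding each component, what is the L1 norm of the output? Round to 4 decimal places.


Soft-thresholding with lambda = 1.7:
prox(7.1122) = sign(7.1122)*max(|7.1122| - 1.7, 0) = 5.4122
prox(-6.9366) = sign(-6.9366)*max(|-6.9366| - 1.7, 0) = -5.2366
prox(0.3913) = sign(0.3913)*max(|0.3913| - 1.7, 0) = 0.0
prox(x) = [5.4122, -5.2366, 0.0]
||prox(x)||_1 = 5.4122 + 5.2366 + 0.0 = 10.6488


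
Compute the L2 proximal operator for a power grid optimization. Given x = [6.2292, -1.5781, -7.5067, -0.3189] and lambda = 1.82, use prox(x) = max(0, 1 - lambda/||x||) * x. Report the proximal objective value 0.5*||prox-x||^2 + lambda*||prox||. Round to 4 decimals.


Step 1: Compute ||x||.
||x|| = 9.8866
Step 2: Compute scaling factor.
scale = max(0, 1 - 1.82/9.8866) = 0.8159
Step 3: prox(x) = [5.0825, -1.2876, -6.1248, -0.2602]
||prox(x)|| = 8.0666
Step 4: Proximal objective.
0.5*||prox-x||^2 = 1.6562
lambda*||prox|| = 14.6812
Total = 16.3375


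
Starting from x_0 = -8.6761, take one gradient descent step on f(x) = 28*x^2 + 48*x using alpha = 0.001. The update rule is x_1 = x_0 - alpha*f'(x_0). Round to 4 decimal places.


We compute the gradient at x_0 and apply the update.
f'(x) = 56*x + 48
f'(-8.6761) = 56*-8.6761 + 48 = -437.8616
x_1 = -8.6761 - 0.001*-437.8616 = -8.2382


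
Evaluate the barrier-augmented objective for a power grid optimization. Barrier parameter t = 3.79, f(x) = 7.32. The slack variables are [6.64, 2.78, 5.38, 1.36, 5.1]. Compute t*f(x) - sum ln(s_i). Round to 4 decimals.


Step 1: Compute log-barrier.
ln values: [1.8931, 1.0225, 1.6827, 0.3075, 1.6292]
phi = -(1.8931 + 1.0225 + 1.6827 + 0.3075 + 1.6292) = -6.535
Step 2: Compute augmented objective.
t*f(x) = 3.79*7.32 = 27.7428
Total = 27.7428 - 6.535 = 21.2078


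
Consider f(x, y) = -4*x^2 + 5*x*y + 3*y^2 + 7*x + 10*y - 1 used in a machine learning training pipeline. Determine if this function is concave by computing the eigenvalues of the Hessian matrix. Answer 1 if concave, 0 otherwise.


The Hessian of f(x,y) = -4*x^2 + 5*x*y + 3*y^2 + 7*x + 10*y - 1 is:
H = [[-8, 5], [5, 6]]
Trace = -8 + 6 = -2
Determinant = -8*6 - (5)^2 = -73
Discriminant = (-2)^2 - 4*-73 = 296.0
Eigenvalues: lambda_1 = -9.6023, lambda_2 = 7.6023
The function is not concave.

0


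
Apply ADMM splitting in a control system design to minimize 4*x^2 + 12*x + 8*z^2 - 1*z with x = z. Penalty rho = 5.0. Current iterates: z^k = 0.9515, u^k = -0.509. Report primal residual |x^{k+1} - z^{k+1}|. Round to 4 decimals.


ADMM iteration with rho = 5.0, z^k = 0.9515, u^k = -0.509
Step 1: x-update.
Minimize 4*x^2 + 12*x + (5.0/2)*(x - 0.9515 - 0.509)^2
FOC: (2*4 + 5.0)*x = -12 + 5.0*(0.9515 + 0.509)
x^{k+1} = -0.3613
Step 2: z-update.
Minimize 8*z^2 - 1*z + (5.0/2)*(-0.3613 - z - 0.509)^2
FOC: (2*8 + 5.0)*z = 1 + 5.0*(-0.3613 - 0.509)
z^{k+1} = -0.1596
Step 3: u-update.
u^{k+1} = -0.509 - 0.3613 + 0.1596 = -0.7107
Step 4: Primal residual = |-0.3613 + 0.1596| = 0.2017


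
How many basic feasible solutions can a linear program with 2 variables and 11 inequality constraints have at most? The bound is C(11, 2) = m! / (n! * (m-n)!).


Each vertex corresponds to some choice of n active constraints out of m, so the number of vertices is at most C(m, n) = m! / (n!(m-n)!).
m = 11, n = 2
Numerator: 11 * 10
Denominator: 2! = 2
C(11, 2) = 55


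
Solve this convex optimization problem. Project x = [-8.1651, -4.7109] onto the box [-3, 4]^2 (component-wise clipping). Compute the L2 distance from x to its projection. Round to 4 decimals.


Project each component onto [-3, 4].
clip(-8.1651) = -3.0, clip(-4.7109) = -3.0
Projection = [-3.0, -3.0]
Squared diffs: [26.6783, 2.9272]
Distance = sqrt(29.6055) = 5.4411


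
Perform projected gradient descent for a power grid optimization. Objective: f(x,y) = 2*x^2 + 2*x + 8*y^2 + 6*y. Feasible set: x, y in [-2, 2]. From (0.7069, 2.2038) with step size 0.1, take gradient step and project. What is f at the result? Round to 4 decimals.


Step 1: Compute gradient at (0.7069, 2.2038).
grad_x = 2*2*0.7069 + 2 = 4.8276
grad_y = 2*8*2.2038 + 6 = 41.2608
Step 2: Gradient step.
x_raw = 0.7069 - 0.1*4.8276 = 0.2241
y_raw = 2.2038 - 0.1*41.2608 = -1.9223
Step 3: Project onto [-2, 2].
x_proj = clip(0.2241) = 0.2241
y_proj = clip(-1.9223) = -1.9223
Step 4: Evaluate f.
f(0.2241, -1.9223) = 18.5764


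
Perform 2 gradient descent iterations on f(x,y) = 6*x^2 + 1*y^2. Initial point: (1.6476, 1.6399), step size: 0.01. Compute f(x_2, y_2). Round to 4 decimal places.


Gradient descent on f(x,y) = 6*x^2 + 1*y^2.
Starting point: (1.6476, 1.6399), alpha = 0.01
Step 1: grad_x = 2*6*1.6476 = 19.7712, grad_y = 2*1*1.6399 = 3.2798
  x_1 = 1.6476 - 0.01*19.7712 = 1.4499
  y_1 = 1.6399 - 0.01*3.2798 = 1.6071
Step 2: grad_x = 2*6*1.4499 = 17.3987, grad_y = 2*1*1.6071 = 3.2142
  x_2 = 1.4499 - 0.01*17.3987 = 1.2759
  y_2 = 1.6071 - 0.01*3.2142 = 1.575
f(1.2759, 1.575) = 6*1.2759^2 + 1*1.575^2 = 12.248


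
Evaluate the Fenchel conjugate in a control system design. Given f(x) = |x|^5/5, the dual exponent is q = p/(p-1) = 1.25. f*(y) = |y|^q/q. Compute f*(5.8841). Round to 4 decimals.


The conjugate exponent q satisfies 1/p + 1/q = 1.
p = 5, so q = 5/(5 - 1) = 1.25
|y|^q = 5.8841^1.25 = 9.1643
f*(5.8841) = 9.1643 / 1.25 = 7.3315


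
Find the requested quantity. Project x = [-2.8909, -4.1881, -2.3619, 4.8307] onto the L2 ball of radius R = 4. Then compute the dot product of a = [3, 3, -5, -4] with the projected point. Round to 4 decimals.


Step 1: Compute ||x|| (intermediates to 6 decimals).
||x|| = sqrt((-2.8909)^2 + (-4.1881)^2 + (-2.3619)^2 + 4.8307^2) = 7.403494
Step 2: Project.
Since ||x|| > R, scale = R/||x|| = 4/7.403494 = 0.540285, proj(x) = scale * x
proj(x) = [-1.56191, -2.262768, -1.276099, 2.609955]
Step 3: Dot product.
a^T * proj(x) = 3*(-1.56191) + 3*(-2.262768) - 5*(-1.276099) - 4*2.609955 = -15.5334


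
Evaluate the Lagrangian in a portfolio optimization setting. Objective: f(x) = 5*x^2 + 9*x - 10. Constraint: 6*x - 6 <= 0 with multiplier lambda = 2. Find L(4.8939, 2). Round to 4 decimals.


Step 1: Evaluate f(x).
f(4.8939) = 5*4.8939^2 + 9*4.8939 - 10 = 153.7964
Step 2: Evaluate g(x).
g(4.8939) = 6*4.8939 - 6 = 23.3634
Step 3: Compute Lagrangian.
L = 153.7964 + 2*23.3634 = 200.5232


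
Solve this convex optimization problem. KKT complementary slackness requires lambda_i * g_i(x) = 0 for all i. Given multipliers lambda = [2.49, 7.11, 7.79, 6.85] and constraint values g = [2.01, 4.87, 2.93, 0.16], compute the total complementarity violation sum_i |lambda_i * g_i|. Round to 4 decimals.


KKT complementary slackness check:
lambda_1 * g_1 = 2.49 * 2.01 = 5.0049
lambda_2 * g_2 = 7.11 * 4.87 = 34.6257
lambda_3 * g_3 = 7.79 * 2.93 = 22.8247
lambda_4 * g_4 = 6.85 * 0.16 = 1.096
Total violation = 5.0049 + 34.6257 + 22.8247 + 1.096 = 63.5513


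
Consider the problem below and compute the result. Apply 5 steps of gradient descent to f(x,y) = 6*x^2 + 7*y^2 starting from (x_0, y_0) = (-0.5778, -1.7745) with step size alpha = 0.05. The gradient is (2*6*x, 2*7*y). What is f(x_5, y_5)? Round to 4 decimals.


Gradient descent on f(x,y) = 6*x^2 + 7*y^2.
Starting point: (-0.5778, -1.7745), alpha = 0.05
Step 1: grad_x = 2*6*-0.5778 = -6.9336, grad_y = 2*7*-1.7745 = -24.843
  x_1 = -0.5778 - 0.05*-6.9336 = -0.2311
  y_1 = -1.7745 - 0.05*-24.843 = -0.5324
Step 2: grad_x = 2*6*-0.2311 = -2.7734, grad_y = 2*7*-0.5324 = -7.4529
  x_2 = -0.2311 - 0.05*-2.7734 = -0.0924
  y_2 = -0.5324 - 0.05*-7.4529 = -0.1597
Step 3: grad_x = 2*6*-0.0924 = -1.1094, grad_y = 2*7*-0.1597 = -2.2359
  x_3 = -0.0924 - 0.05*-1.1094 = -0.037
  y_3 = -0.1597 - 0.05*-2.2359 = -0.0479
Step 4: grad_x = 2*6*-0.037 = -0.4438, grad_y = 2*7*-0.0479 = -0.6708
  x_4 = -0.037 - 0.05*-0.4438 = -0.0148
  y_4 = -0.0479 - 0.05*-0.6708 = -0.0144
Step 5: grad_x = 2*6*-0.0148 = -0.1775, grad_y = 2*7*-0.0144 = -0.2012
  x_5 = -0.0148 - 0.05*-0.1775 = -0.0059
  y_5 = -0.0144 - 0.05*-0.2012 = -0.0043
f(-0.0059, -0.0043) = 6*(-0.0059)^2 + 7*(-0.0043)^2 = 0.0003


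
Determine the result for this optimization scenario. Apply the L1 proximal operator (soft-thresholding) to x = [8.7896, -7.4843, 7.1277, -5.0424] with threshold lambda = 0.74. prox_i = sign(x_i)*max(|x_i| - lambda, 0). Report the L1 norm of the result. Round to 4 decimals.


Soft-thresholding with lambda = 0.74:
prox(8.7896) = sign(8.7896)*max(|8.7896| - 0.74, 0) = 8.0496
prox(-7.4843) = sign(-7.4843)*max(|-7.4843| - 0.74, 0) = -6.7443
prox(7.1277) = sign(7.1277)*max(|7.1277| - 0.74, 0) = 6.3877
prox(-5.0424) = sign(-5.0424)*max(|-5.0424| - 0.74, 0) = -4.3024
prox(x) = [8.0496, -6.7443, 6.3877, -4.3024]
||prox(x)||_1 = 8.0496 + 6.7443 + 6.3877 + 4.3024 = 25.484


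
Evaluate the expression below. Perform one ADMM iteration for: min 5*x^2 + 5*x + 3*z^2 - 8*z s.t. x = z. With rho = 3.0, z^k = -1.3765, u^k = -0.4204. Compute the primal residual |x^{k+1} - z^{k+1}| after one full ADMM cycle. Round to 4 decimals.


ADMM iteration with rho = 3.0, z^k = -1.3765, u^k = -0.4204
Step 1: x-update.
Minimize 5*x^2 + 5*x + (3.0/2)*(x + 1.3765 - 0.4204)^2
FOC: (2*5 + 3.0)*x = -5 + 3.0*(-1.3765 + 0.4204)
x^{k+1} = -0.6053
Step 2: z-update.
Minimize 3*z^2 - 8*z + (3.0/2)*(-0.6053 - z - 0.4204)^2
FOC: (2*3 + 3.0)*z = 8 + 3.0*(-0.6053 - 0.4204)
z^{k+1} = 0.547
Step 3: u-update.
u^{k+1} = -0.4204 - 0.6053 - 0.547 = -1.5727
Step 4: Primal residual = |-0.6053 - 0.547| = 1.1523


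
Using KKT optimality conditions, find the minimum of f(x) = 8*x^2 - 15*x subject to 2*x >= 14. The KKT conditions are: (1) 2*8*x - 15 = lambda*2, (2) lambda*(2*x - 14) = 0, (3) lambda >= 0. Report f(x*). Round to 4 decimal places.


Step 1: Try lambda = 0 (constraint inactive).
x_unc = 15/(2*8) = 0.9375
Check: 2*0.9375 = 1.875 < 14 -- violated!
Step 2: Constraint must be active: 2*x = 14
x* = 14/2 = 7.0
lambda = (2*8*7.0 - 15)/2 = 48.5
Step 3: Compute optimal value.
f(x*) = 8*7.0^2 - 15*7.0 = 287.0


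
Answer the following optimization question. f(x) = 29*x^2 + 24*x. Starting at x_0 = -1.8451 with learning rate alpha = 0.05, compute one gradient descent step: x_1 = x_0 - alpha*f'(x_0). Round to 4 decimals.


We compute the gradient at x_0 and apply the update.
f'(x) = 58*x + 24
f'(-1.8451) = 58*-1.8451 + 24 = -83.0158
x_1 = -1.8451 - 0.05*-83.0158 = 2.3057


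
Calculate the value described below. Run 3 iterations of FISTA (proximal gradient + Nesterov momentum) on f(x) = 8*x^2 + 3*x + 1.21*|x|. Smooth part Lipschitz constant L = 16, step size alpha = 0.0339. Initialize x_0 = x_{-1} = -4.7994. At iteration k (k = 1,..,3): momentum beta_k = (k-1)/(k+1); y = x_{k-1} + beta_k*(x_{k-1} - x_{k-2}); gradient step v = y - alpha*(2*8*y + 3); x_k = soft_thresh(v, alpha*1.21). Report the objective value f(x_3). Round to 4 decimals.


FISTA on f(x) = 8*x^2 + 3*x + 1.21*|x|
L = 16, alpha = 0.0339
Iteration 1: beta = 0.0, y = -4.7994 + 0.0*(-4.7994 + 4.7994) = -4.7994
  grad(y) = -73.7904, v = y - alpha*grad = -2.2979
  prox(v) = soft_thresh(-2.2979, 0.041) = -2.2569
Iteration 2: beta = 0.3333, y = -2.2569 + 0.3333*(-2.2569 + 4.7994) = -1.4094
  grad(y) = -19.5501, v = y - alpha*grad = -0.7466
  prox(v) = soft_thresh(-0.7466, 0.041) = -0.7056
Iteration 3: beta = 0.5, y = -0.7056 + 0.5*(-0.7056 + 2.2569) = 0.07
  grad(y) = 4.1204, v = y - alpha*grad = -0.0697
  prox(v) = soft_thresh(-0.0697, 0.041) = -0.0286
f(x_3) = 8*(-0.0286)^2 + 3*(-0.0286) + 1.21*|-0.0286| = -0.0447


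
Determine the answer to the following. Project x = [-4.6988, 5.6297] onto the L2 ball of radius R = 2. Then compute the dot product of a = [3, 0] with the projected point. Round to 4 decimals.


Step 1: Compute ||x|| (intermediates to 6 decimals).
||x|| = sqrt((-4.6988)^2 + 5.6297^2) = 7.332956
Step 2: Project.
Since ||x|| > R, scale = R/||x|| = 2/7.332956 = 0.272741, proj(x) = scale * x
proj(x) = [-1.281555, 1.53545]
Step 3: Dot product.
a^T * proj(x) = 3*(-1.281555) + 0*1.53545 = -3.8447


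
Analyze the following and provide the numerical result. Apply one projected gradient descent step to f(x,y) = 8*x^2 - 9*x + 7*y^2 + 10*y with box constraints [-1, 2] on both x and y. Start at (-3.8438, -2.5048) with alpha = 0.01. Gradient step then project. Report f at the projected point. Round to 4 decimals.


Step 1: Compute gradient at (-3.8438, -2.5048).
grad_x = 2*8*-3.8438 - 9 = -70.5008
grad_y = 2*7*-2.5048 + 10 = -25.0672
Step 2: Gradient step.
x_raw = -3.8438 - 0.01*-70.5008 = -3.1388
y_raw = -2.5048 - 0.01*-25.0672 = -2.2541
Step 3: Project onto [-1, 2].
x_proj = clip(-3.1388) = -1.0
y_proj = clip(-2.2541) = -1.0
Step 4: Evaluate f.
f(-1.0, -1.0) = 14.0


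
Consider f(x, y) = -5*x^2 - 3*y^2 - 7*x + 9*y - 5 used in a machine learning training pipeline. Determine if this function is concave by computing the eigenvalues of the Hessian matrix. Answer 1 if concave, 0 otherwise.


The Hessian of f(x,y) = -5*x^2 - 3*y^2 - 7*x + 9*y - 5 is:
H = [[-10, 0], [0, -6]]
Trace = -10 - 6 = -16
Determinant = -10*-6 - (0)^2 = 60
Discriminant = (-16)^2 - 4*60 = 16.0
Eigenvalues: lambda_1 = -10.0, lambda_2 = -6.0
The function is concave.

1


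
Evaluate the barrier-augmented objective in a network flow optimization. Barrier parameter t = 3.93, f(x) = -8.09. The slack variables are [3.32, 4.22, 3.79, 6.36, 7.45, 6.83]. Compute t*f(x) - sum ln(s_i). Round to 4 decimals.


Step 1: Compute log-barrier.
ln values: [1.2, 1.4398, 1.3324, 1.85, 2.0082, 1.9213]
phi = -(1.2 + 1.4398 + 1.3324 + 1.85 + 2.0082 + 1.9213) = -9.7517
Step 2: Compute augmented objective.
t*f(x) = 3.93*-8.09 = -31.7937
Total = -31.7937 - 9.7517 = -41.5454


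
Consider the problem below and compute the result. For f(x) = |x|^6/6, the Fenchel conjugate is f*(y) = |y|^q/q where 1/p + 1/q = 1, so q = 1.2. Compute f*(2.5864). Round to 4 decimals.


The conjugate exponent q satisfies 1/p + 1/q = 1.
p = 6, so q = 6/(6 - 1) = 1.2
|y|^q = 2.5864^1.2 = 3.1278
f*(2.5864) = 3.1278 / 1.2 = 2.6065


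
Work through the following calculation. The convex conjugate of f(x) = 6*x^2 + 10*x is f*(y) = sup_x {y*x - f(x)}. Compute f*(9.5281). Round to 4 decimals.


f*(y) = sup_x {y*x - a*x^2 - b*x} = sup_x {(y-b)*x - a*x^2}
FOC: (y - b) - 2a*x = 0 => x* = (y - b)/(2a)
x* = (9.5281 - 10)/(2*6) = -0.0393
f*(9.5281) = (y-b)^2/(4a) = (9.5281 - 10)^2/(4*6)
= 0.2227/24 = 0.0093


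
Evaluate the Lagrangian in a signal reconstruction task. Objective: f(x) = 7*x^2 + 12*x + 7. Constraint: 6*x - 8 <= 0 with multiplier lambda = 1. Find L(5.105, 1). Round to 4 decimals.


Step 1: Evaluate f(x).
f(5.105) = 7*5.105^2 + 12*5.105 + 7 = 250.6872
Step 2: Evaluate g(x).
g(5.105) = 6*5.105 - 8 = 22.63
Step 3: Compute Lagrangian.
L = 250.6872 + 1*22.63 = 273.3172


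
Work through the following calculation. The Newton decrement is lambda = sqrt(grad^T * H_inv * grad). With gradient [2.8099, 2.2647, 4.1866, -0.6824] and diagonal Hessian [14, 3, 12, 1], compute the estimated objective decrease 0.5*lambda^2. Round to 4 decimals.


Step 1: H is diagonal, so H^(-1) * g = [0.2007, 0.7549, 0.3489, -0.6824].
Step 2: g^T H^(-1) g = sum_i g_i^2 / H_ii
  = (2.8099)^2/14 + (2.2647)^2/3 + (4.1866)^2/12 + (-0.6824)^2/1
  = 0.564 + 1.7096 + 1.4606 + 0.4657 = 4.1999
Step 3: Objective decrease = 0.5 * g^T H^(-1) g = 2.0999


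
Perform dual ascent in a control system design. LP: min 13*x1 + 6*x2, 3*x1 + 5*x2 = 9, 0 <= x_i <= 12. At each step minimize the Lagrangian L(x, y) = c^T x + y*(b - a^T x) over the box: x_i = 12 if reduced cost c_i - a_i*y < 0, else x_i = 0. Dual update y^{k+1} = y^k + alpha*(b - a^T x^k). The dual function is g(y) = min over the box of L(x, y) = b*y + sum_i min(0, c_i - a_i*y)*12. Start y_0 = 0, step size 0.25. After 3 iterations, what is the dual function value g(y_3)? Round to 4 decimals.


Dual ascent for LP: min 13*x1 + 6*x2, 3*x1 + 5*x2 = 9, 0 <= x_i <= 12
Step 1: y^k = 0.0, reduced costs: (13.0, 6.0)
  x^k = (0.0, 0.0), subgradient = b - a^T x = 9.0
  y^{k+1} = 0.0 + 0.25*9.0 = 2.25
Step 2: y^k = 2.25, reduced costs: (6.25, -5.25)
  x^k = (0.0, 12.0), subgradient = b - a^T x = -51.0
  y^{k+1} = 2.25 + 0.25*-51.0 = -10.5
Step 3: y^k = -10.5, reduced costs: (44.5, 58.5)
  x^k = (0.0, 0.0), subgradient = b - a^T x = 9.0
  y^{k+1} = -10.5 + 0.25*9.0 = -8.25
Dual objective at y_3 = -8.25: reduced costs (37.75, 47.25), box minimizer x = (0.0, 0.0)
g(y_3) = b*y + (c1 - a1*y)*x1 + (c2 - a2*y)*x2 = 9*(-8.25) + 37.75*0.0 + 47.25*0.0 = -74.25 + 0.0 + 0.0 = -74.25


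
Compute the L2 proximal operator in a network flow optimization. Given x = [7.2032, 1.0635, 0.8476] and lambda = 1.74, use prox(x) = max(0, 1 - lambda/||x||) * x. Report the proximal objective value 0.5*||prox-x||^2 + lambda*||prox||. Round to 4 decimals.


Step 1: Compute ||x||.
||x|| = 7.3305
Step 2: Compute scaling factor.
scale = max(0, 1 - 1.74/7.3305) = 0.7626
Step 3: prox(x) = [5.4934, 0.8111, 0.6464]
||prox(x)|| = 5.5905
Step 4: Proximal objective.
0.5*||prox-x||^2 = 1.5138
lambda*||prox|| = 9.7275
Total = 11.2412


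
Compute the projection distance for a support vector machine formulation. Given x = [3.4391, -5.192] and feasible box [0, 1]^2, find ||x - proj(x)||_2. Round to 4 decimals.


Project each component onto [0, 1].
clip(3.4391) = 1.0, clip(-5.192) = 0.0
Projection = [1.0, 0.0]
Squared diffs: [5.9492, 26.9569]
Distance = sqrt(32.9061) = 5.7364


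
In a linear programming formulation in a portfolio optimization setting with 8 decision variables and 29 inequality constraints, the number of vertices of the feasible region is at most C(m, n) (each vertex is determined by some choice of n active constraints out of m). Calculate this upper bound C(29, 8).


Each vertex corresponds to some choice of n active constraints out of m, so the number of vertices is at most C(m, n) = m! / (n!(m-n)!).
m = 29, n = 8
Numerator: 29 * 28 * 27 * 26 * 25 * 24 * 23 * 22
Denominator: 8! = 40320
C(29, 8) = 4292145


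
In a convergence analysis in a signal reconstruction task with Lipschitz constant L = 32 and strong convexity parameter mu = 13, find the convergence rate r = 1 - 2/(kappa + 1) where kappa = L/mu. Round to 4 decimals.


Step 1: Compute the condition number.
kappa = L/mu = 32/13 = 2.4615
Step 2: Compute the convergence rate.
r = 1 - 2/(kappa + 1) = 1 - 2*mu/(L + mu) = (L - mu)/(L + mu) = 19/45 = 0.4222


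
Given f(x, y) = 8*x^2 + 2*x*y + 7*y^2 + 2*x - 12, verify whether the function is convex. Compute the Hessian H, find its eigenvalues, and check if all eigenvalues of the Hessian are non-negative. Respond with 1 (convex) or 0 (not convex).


The Hessian of f(x,y) = 8*x^2 + 2*x*y + 7*y^2 + 2*x - 12 is:
H = [[16, 2], [2, 14]]
Trace = 16 + 14 = 30
Determinant = 16*14 - (2)^2 = 220
Discriminant = (30)^2 - 4*220 = 20.0
Eigenvalues: lambda_1 = 12.7639, lambda_2 = 17.2361
The function is convex.

1


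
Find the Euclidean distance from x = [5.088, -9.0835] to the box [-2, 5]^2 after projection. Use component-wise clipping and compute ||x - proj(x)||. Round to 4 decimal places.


Project each component onto [-2, 5].
clip(5.088) = 5.0, clip(-9.0835) = -2.0
Projection = [5.0, -2.0]
Squared diffs: [0.0077, 50.176]
Distance = sqrt(50.1837) = 7.084


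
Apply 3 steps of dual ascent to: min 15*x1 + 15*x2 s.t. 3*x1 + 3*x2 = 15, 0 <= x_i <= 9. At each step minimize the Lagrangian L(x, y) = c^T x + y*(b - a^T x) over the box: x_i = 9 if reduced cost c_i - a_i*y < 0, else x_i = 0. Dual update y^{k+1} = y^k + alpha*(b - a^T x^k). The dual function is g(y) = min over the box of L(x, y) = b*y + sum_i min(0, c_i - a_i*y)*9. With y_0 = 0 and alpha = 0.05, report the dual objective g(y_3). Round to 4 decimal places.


Dual ascent for LP: min 15*x1 + 15*x2, 3*x1 + 3*x2 = 15, 0 <= x_i <= 9
Step 1: y^k = 0.0, reduced costs: (15.0, 15.0)
  x^k = (0.0, 0.0), subgradient = b - a^T x = 15.0
  y^{k+1} = 0.0 + 0.05*15.0 = 0.75
Step 2: y^k = 0.75, reduced costs: (12.75, 12.75)
  x^k = (0.0, 0.0), subgradient = b - a^T x = 15.0
  y^{k+1} = 0.75 + 0.05*15.0 = 1.5
Step 3: y^k = 1.5, reduced costs: (10.5, 10.5)
  x^k = (0.0, 0.0), subgradient = b - a^T x = 15.0
  y^{k+1} = 1.5 + 0.05*15.0 = 2.25
Dual objective at y_3 = 2.25: reduced costs (8.25, 8.25), box minimizer x = (0.0, 0.0)
g(y_3) = b*y + (c1 - a1*y)*x1 + (c2 - a2*y)*x2 = 15*2.25 + 8.25*0.0 + 8.25*0.0 = 33.75 + 0.0 + 0.0 = 33.75
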